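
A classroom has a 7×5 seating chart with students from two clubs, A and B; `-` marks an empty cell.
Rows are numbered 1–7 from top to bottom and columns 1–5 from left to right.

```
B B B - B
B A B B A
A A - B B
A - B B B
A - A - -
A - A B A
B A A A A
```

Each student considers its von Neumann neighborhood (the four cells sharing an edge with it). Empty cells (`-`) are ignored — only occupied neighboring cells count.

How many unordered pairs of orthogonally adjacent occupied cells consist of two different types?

Scan each occupied cell's neighbors to the right and below so each pair is counted once.
From row 1: 2 unlike of 6 pairs (running 2/6).
From row 2: 5 unlike of 8 pairs (running 7/14).
From row 3: 0 unlike of 5 pairs (running 7/19).
From row 4: 1 unlike of 4 pairs (running 8/23).
From row 5: 0 unlike of 2 pairs (running 8/25).
From row 6: 4 unlike of 6 pairs (running 12/31).
From row 7: 1 unlike of 4 pairs (running 13/35).
Total adjacent occupied pairs: 35; unlike-type pairs: 13.

13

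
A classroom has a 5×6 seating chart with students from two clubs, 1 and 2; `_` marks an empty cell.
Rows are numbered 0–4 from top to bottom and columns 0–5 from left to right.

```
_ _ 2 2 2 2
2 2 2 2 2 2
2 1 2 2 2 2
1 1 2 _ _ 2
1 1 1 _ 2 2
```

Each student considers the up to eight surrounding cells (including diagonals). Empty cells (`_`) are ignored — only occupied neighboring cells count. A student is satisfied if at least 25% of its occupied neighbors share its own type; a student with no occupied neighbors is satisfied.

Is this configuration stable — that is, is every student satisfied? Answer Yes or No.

(0,2)2 4/4 ✓
(0,3)2 5/5 ✓
(0,4)2 5/5 ✓
(0,5)2 3/3 ✓
(1,0)2 2/3 ✓
(1,1)2 5/6 ✓
(1,2)2 6/7 ✓
(1,3)2 8/8 ✓
(1,4)2 8/8 ✓
(1,5)2 5/5 ✓
(2,0)2 2/5 ✓
(2,1)1 2/8 ✓
(2,2)2 5/7 ✓
(2,3)2 6/6 ✓
(2,4)2 6/6 ✓
(2,5)2 4/4 ✓
(3,0)1 4/5 ✓
(3,1)1 5/8 ✓
(3,2)2 2/6 ✓
(3,5)2 4/4 ✓
(4,0)1 3/3 ✓
(4,1)1 4/5 ✓
(4,2)1 2/3 ✓
(4,4)2 2/2 ✓
(4,5)2 2/2 ✓
All meet the threshold, so the configuration is stable.

Yes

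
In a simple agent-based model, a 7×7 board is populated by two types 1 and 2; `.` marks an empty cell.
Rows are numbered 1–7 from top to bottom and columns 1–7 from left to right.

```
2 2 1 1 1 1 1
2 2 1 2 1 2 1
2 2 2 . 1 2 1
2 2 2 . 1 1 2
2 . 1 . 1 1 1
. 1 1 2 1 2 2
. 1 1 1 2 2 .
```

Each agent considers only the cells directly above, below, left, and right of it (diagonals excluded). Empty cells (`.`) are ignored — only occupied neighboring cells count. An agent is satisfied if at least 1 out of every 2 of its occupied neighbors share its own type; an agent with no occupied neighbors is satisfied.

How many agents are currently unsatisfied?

(1,1)2 2/2 ok
(1,2)2 2/3 ok
(1,3)1 2/3 ok
(1,4)1 2/3 ok
(1,5)1 3/3 ok
(1,6)1 2/3 ok
(1,7)1 2/2 ok
(2,1)2 3/3 ok
(2,2)2 3/4 ok
(2,3)1 1/4 unhappy
(2,4)2 0/3 unhappy
(2,5)1 2/4 ok
(2,6)2 1/4 unhappy
(2,7)1 2/3 ok
(3,1)2 3/3 ok
(3,2)2 4/4 ok
(3,3)2 2/3 ok
(3,5)1 2/3 ok
(3,6)2 1/4 unhappy
(3,7)1 1/3 unhappy
(4,1)2 3/3 ok
(4,2)2 3/3 ok
(4,3)2 2/3 ok
(4,5)1 3/3 ok
(4,6)1 2/4 ok
(4,7)2 0/3 unhappy
(5,1)2 1/1 ok
(5,3)1 1/2 ok
(5,5)1 3/3 ok
(5,6)1 3/4 ok
(5,7)1 1/3 unhappy
(6,2)1 2/2 ok
(6,3)1 3/4 ok
(6,4)2 0/3 unhappy
(6,5)1 1/4 unhappy
(6,6)2 2/4 ok
(6,7)2 1/2 ok
(7,2)1 2/2 ok
(7,3)1 3/3 ok
(7,4)1 1/3 unhappy
(7,5)2 1/3 unhappy
(7,6)2 2/2 ok
Unsatisfied: (2,3), (2,4), (2,6), (3,6), (3,7), (4,7), (5,7), (6,4), (6,5), (7,4), (7,5) — 11 in total.

11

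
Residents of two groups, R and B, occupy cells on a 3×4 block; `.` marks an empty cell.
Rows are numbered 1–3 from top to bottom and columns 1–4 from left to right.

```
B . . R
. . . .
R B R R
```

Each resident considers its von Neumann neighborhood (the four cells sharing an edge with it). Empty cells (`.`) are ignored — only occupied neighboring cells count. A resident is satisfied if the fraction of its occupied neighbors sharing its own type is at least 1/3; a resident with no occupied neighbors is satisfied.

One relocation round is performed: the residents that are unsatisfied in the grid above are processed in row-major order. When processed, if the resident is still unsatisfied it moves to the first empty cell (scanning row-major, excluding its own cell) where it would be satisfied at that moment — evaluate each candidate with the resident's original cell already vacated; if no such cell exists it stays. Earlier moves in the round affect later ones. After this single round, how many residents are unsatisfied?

Initially unsatisfied (in order): (3,1), (3,2).
  (3,1) → (1,3).
  (3,2) → (1,2).
Resulting grid:
B B R R
. . . .
. . R R
All satisfied now.

0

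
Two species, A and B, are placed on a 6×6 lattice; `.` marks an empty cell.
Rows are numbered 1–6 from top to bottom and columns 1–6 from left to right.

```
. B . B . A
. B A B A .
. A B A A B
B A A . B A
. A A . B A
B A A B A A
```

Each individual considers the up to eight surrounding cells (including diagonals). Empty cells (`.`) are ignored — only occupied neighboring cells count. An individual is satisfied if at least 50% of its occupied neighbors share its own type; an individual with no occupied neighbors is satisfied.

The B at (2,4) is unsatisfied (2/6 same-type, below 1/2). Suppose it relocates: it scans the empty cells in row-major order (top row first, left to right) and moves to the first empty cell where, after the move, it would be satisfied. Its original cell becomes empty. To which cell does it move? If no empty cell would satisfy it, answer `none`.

(1,1)

Vacating (2,4). Empty cells in order:
  (1,1): 2/2 same-type → satisfied — stop here.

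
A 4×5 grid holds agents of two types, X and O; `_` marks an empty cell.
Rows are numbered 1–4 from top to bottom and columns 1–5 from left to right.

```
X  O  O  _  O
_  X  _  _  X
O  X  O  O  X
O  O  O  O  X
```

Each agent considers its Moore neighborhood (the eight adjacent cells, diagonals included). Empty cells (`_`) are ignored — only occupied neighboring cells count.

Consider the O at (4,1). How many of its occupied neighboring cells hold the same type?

Occupied neighbors of (4,1): (3,1)=O, (3,2)=X, (4,2)=O.
Same type (O): 2 of 3.

2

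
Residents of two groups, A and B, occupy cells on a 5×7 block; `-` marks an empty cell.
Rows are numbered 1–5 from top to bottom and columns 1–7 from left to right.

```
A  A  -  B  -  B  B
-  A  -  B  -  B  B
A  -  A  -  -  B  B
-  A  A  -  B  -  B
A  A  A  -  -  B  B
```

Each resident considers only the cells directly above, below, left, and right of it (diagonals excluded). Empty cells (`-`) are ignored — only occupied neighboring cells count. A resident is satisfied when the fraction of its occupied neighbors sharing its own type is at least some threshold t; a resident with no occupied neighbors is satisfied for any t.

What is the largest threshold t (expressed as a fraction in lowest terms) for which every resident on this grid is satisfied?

(1,1)A 1/1
(1,2)A 2/2
(1,4)B 1/1
(1,6)B 2/2
(1,7)B 2/2
(2,2)A 1/1
(2,4)B 1/1
(2,6)B 3/3
(2,7)B 3/3
(3,1)A — no occupied neighbors
(3,3)A 1/1
(3,6)B 2/2
(3,7)B 3/3
(4,2)A 2/2
(4,3)A 3/3
(4,5)B — no occupied neighbors
(4,7)B 2/2
(5,1)A 1/1
(5,2)A 3/3
(5,3)A 2/2
(5,6)B 1/1
(5,7)B 2/2
The smallest same-type fraction is 1/1 at (1,1), which reduces to 1/1. Any threshold above that leaves this resident unsatisfied.

1/1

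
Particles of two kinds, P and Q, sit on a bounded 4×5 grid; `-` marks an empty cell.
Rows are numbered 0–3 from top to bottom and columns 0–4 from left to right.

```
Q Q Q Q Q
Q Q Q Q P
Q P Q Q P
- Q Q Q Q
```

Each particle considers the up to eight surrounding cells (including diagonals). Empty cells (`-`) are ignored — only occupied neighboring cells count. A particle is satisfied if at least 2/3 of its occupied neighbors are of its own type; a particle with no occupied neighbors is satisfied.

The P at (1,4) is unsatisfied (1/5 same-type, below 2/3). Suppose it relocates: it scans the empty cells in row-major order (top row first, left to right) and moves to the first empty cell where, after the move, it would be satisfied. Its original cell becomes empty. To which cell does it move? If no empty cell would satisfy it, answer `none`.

Vacating (1,4). Empty cells in order:
  (3,0): 1/3 same-type → still unsatisfied.

none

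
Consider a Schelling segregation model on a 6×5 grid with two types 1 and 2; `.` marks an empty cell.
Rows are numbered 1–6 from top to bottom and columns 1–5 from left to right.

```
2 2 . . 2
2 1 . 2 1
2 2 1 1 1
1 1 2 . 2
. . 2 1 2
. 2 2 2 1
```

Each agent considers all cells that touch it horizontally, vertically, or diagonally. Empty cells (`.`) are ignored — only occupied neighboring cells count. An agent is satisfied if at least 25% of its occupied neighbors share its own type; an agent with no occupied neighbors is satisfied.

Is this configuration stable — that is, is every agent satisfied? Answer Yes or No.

No

Row 1: (1,1)2 2/3 satisfied · (1,2)2 2/3 satisfied · (1,5)2 1/2 satisfied
Row 2: (2,1)2 4/5 satisfied · (2,2)1 1/6 not · (2,4)2 1/5 not · (2,5)1 2/4 satisfied
Row 3: (3,1)2 2/5 satisfied · (3,2)2 3/7 satisfied · (3,3)1 3/6 satisfied · (3,4)1 3/6 satisfied · (3,5)1 2/4 satisfied
Row 4: (4,1)1 1/3 satisfied · (4,2)1 2/6 satisfied · (4,3)2 2/6 satisfied · (4,5)2 1/4 satisfied
Row 5: (5,3)2 4/6 satisfied · (5,4)1 1/7 not · (5,5)2 2/4 satisfied
Row 6: (6,2)2 2/2 satisfied · (6,3)2 3/4 satisfied · (6,4)2 3/5 satisfied · (6,5)1 1/3 satisfied
For instance (2,2) has only 1/6 same-type neighbors, below 1/4.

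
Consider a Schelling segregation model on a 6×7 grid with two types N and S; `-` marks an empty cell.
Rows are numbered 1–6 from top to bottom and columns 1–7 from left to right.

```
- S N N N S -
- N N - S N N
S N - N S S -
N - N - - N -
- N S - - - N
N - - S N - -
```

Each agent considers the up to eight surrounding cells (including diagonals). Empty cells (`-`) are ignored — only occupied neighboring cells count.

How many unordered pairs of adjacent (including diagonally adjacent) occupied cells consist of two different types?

Scan each occupied cell's neighbors to the right and below (and the two forward diagonals) so each pair is counted once.
Row 1: S(1,2)–N(1,3)≠ S(1,2)–N(2,2)≠ S(1,2)–N(2,3)≠ N(1,3)–N(1,4)= N(1,3)–N(2,3)= N(1,3)–N(2,2)= N(1,4)–N(1,5)= N(1,4)–S(2,5)≠ N(1,4)–N(2,3)= N(1,5)–S(1,6)≠ N(1,5)–S(2,5)≠ N(1,5)–N(2,6)= S(1,6)–N(2,6)≠ S(1,6)–N(2,7)≠ S(1,6)–S(2,5)=  → 8/15 unlike.
Row 2: N(2,2)–N(2,3)= N(2,2)–N(3,2)= N(2,2)–S(3,1)≠ N(2,3)–N(3,4)= N(2,3)–N(3,2)= S(2,5)–N(2,6)≠ S(2,5)–S(3,5)= S(2,5)–S(3,6)= S(2,5)–N(3,4)≠ N(2,6)–N(2,7)= N(2,6)–S(3,6)≠ N(2,6)–S(3,5)≠ N(2,7)–S(3,6)≠  → 6/13 unlike.
Row 3: S(3,1)–N(3,2)≠ S(3,1)–N(4,1)≠ N(3,2)–N(4,3)= N(3,2)–N(4,1)= N(3,4)–S(3,5)≠ N(3,4)–N(4,3)= S(3,5)–S(3,6)= S(3,5)–N(4,6)≠ S(3,6)–N(4,6)≠  → 5/9 unlike.
Row 4: N(4,1)–N(5,2)= N(4,3)–S(5,3)≠ N(4,3)–N(5,2)= N(4,6)–N(5,7)=  → 1/4 unlike.
Row 5: N(5,2)–S(5,3)≠ N(5,2)–N(6,1)= S(5,3)–S(6,4)=  → 1/3 unlike.
Row 6: S(6,4)–N(6,5)≠  → 1/1 unlike.
Total adjacent occupied pairs: 45; unlike-type pairs: 22.

22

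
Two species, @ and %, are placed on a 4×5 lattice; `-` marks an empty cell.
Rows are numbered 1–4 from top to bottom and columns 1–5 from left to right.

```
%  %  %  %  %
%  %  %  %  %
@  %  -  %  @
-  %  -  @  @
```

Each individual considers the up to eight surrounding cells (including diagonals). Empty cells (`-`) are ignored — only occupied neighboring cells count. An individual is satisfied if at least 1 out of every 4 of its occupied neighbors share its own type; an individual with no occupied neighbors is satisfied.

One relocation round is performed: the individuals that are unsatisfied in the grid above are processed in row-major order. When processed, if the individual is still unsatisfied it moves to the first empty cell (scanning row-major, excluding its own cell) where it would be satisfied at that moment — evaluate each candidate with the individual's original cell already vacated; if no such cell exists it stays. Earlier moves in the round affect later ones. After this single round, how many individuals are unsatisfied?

Initially unsatisfied (in order): (3,1).
  (3,1) → (4,3).
Resulting grid:
% % % % %
% % % % %
- % - % @
- % @ @ @
All satisfied now.

0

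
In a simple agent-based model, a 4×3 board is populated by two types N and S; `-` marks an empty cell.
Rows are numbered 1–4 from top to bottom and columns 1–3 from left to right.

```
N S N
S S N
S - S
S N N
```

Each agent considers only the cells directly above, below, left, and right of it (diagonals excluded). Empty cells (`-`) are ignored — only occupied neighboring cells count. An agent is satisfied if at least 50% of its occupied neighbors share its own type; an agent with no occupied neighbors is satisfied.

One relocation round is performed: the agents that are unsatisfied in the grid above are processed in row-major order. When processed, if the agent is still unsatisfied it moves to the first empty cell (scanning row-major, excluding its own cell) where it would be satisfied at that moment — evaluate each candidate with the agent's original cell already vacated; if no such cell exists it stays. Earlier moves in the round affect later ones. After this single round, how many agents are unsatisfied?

Initially unsatisfied (in order): (1,1), (1,2), (2,3), (3,3).
  (1,1): no empty cell satisfies it; stays.
  (1,2) → (3,2).
  (2,3) → (1,2).
  (3,3): now satisfied by earlier moves; stays.
Resulting grid:
N N N
S S -
S S S
S N N
Unsatisfied now: (4,2).

1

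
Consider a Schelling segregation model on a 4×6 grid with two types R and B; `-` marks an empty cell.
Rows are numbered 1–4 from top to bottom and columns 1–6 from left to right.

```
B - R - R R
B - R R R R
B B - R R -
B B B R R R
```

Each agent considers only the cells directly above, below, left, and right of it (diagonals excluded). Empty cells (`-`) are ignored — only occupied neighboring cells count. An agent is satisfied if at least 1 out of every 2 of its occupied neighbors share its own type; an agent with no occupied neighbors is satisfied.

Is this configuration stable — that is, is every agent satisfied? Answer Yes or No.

Yes

Row 1: (1,1)B 1/1 ✓ · (1,3)R 1/1 ✓ · (1,5)R 2/2 ✓ · (1,6)R 2/2 ✓
Row 2: (2,1)B 2/2 ✓ · (2,3)R 2/2 ✓ · (2,4)R 3/3 ✓ · (2,5)R 4/4 ✓ · (2,6)R 2/2 ✓
Row 3: (3,1)B 3/3 ✓ · (3,2)B 2/2 ✓ · (3,4)R 3/3 ✓ · (3,5)R 3/3 ✓
Row 4: (4,1)B 2/2 ✓ · (4,2)B 3/3 ✓ · (4,3)B 1/2 ✓ · (4,4)R 2/3 ✓ · (4,5)R 3/3 ✓ · (4,6)R 1/1 ✓
All meet the threshold, so the configuration is stable.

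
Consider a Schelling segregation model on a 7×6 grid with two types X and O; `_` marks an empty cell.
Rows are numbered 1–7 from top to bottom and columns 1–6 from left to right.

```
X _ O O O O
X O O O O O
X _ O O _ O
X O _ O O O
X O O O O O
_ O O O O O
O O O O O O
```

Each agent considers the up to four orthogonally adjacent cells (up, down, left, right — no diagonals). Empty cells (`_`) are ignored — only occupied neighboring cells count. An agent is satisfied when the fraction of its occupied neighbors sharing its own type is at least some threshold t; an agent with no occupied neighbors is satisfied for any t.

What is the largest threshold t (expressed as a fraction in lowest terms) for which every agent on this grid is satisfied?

1/2

(1,1)X 1/1
(1,3)O 2/2
(1,4)O 3/3
(1,5)O 3/3
(1,6)O 2/2
(2,1)X 2/3
(2,2)O 1/2
(2,3)O 4/4
(2,4)O 4/4
(2,5)O 3/3
(2,6)O 3/3
(3,1)X 2/2
(3,3)O 2/2
(3,4)O 3/3
(3,6)O 2/2
(4,1)X 2/3
(4,2)O 1/2
(4,4)O 3/3
(4,5)O 3/3
(4,6)O 3/3
(5,1)X 1/2
(5,2)O 3/4
(5,3)O 3/3
(5,4)O 4/4
(5,5)O 4/4
(5,6)O 3/3
(6,2)O 3/3
(6,3)O 4/4
(6,4)O 4/4
(6,5)O 4/4
(6,6)O 3/3
(7,1)O 1/1
(7,2)O 3/3
(7,3)O 3/3
(7,4)O 3/3
(7,5)O 3/3
(7,6)O 2/2
The smallest same-type fraction is 1/2 at (2,2), which reduces to 1/2. Any threshold above that leaves this agent unsatisfied.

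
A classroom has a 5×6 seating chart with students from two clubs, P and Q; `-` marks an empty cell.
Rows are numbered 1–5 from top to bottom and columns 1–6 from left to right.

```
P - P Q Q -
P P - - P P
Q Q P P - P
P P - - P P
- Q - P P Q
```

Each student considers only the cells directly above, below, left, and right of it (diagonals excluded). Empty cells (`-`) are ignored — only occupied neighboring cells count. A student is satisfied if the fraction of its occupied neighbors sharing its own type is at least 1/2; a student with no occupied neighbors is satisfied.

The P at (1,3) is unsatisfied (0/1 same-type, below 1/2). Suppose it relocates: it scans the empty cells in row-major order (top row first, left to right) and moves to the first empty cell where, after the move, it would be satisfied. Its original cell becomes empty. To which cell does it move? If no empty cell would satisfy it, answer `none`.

(1,2)

Vacating (1,3). Empty cells in order:
  (1,2): 2/2 same-type → satisfied — stop here.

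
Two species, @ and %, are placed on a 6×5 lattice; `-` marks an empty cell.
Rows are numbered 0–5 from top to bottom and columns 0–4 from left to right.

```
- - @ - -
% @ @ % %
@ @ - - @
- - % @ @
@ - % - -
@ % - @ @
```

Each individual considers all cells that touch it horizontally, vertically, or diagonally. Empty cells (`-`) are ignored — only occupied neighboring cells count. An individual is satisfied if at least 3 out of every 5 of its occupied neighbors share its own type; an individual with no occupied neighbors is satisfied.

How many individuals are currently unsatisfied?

11

(0,2)@ 2/3 satisfied
(1,0)% 0/3 not
(1,1)@ 4/5 satisfied
(1,2)@ 3/4 satisfied
(1,3)% 1/4 not
(1,4)% 1/2 not
(2,0)@ 2/3 satisfied
(2,1)@ 3/5 satisfied
(2,4)@ 2/4 not
(3,2)% 1/3 not
(3,3)@ 2/4 not
(3,4)@ 2/2 satisfied
(4,0)@ 1/2 not
(4,2)% 2/4 not
(5,0)@ 1/2 not
(5,1)% 1/3 not
(5,3)@ 1/2 not
(5,4)@ 1/1 satisfied
Unsatisfied: (1,0), (1,3), (1,4), (2,4), (3,2), (3,3), (4,0), (4,2), (5,0), (5,1), (5,3) — 11 in total.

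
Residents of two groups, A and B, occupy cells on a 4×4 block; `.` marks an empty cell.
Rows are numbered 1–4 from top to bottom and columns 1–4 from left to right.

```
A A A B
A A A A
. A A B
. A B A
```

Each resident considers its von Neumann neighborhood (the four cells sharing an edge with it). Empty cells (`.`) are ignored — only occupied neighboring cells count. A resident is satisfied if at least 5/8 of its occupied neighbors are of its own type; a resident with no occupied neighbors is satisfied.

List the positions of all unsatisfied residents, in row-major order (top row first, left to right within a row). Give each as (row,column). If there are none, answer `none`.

(1,1)A 2/2 ok
(1,2)A 3/3 ok
(1,3)A 2/3 ok
(1,4)B 0/2 unhappy
(2,1)A 2/2 ok
(2,2)A 4/4 ok
(2,3)A 4/4 ok
(2,4)A 1/3 unhappy
(3,2)A 3/3 ok
(3,3)A 2/4 unhappy
(3,4)B 0/3 unhappy
(4,2)A 1/2 unhappy
(4,3)B 0/3 unhappy
(4,4)A 0/2 unhappy

(1,4), (2,4), (3,3), (3,4), (4,2), (4,3), (4,4)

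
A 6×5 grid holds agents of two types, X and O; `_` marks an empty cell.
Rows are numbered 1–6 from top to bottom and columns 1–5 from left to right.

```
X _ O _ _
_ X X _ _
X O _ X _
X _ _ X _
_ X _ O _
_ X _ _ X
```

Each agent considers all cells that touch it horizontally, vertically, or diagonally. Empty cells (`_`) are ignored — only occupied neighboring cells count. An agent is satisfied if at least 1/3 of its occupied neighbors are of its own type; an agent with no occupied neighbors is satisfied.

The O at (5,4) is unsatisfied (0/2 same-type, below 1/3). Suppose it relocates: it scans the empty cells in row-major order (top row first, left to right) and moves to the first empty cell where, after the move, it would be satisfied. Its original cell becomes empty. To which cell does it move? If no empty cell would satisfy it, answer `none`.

Vacating (5,4). Empty cells in order:
  (1,2): 1/4 same-type → still unsatisfied.
  (1,4): 1/2 same-type → satisfied — stop here.

(1,4)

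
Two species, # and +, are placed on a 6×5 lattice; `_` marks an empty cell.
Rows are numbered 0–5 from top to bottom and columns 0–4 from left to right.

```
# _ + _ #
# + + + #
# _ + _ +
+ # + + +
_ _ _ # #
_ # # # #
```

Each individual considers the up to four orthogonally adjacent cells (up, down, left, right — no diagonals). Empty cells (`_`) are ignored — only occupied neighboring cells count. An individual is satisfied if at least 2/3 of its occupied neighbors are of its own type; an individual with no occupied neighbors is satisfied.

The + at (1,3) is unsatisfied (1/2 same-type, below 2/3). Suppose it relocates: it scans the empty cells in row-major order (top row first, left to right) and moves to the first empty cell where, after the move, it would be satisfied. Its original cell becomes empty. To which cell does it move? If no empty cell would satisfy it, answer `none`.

(0,1)

Vacating (1,3). Empty cells in order:
  (0,1): 2/3 same-type → satisfied — stop here.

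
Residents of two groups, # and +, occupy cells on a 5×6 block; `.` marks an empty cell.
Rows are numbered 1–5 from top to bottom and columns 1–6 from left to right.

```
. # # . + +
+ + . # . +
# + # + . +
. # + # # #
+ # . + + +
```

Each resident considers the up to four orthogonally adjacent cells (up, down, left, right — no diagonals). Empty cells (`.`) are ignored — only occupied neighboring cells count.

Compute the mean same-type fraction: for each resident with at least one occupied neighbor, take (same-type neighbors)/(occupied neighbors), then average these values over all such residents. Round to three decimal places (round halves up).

0.442

Row 1: (1,2)# 1/2 · (1,3)# 1/1 · (1,5)+ 1/1 · (1,6)+ 2/2
Row 2: (2,1)+ 1/2 · (2,2)+ 2/3 · (2,4)# 0/1 · (2,6)+ 2/2
Row 3: (3,1)# 0/2 · (3,2)+ 1/4 · (3,3)# 0/3 · (3,4)+ 0/3 · (3,6)+ 1/2
Row 4: (4,2)# 1/3 · (4,3)+ 0/3 · (4,4)# 1/4 · (4,5)# 2/3 · (4,6)# 1/3
Row 5: (5,1)+ 0/1 · (5,2)# 1/2 · (5,4)+ 1/2 · (5,5)+ 2/3 · (5,6)+ 1/2
Sum over 23 residents: 1/2 + 1/1 + 1/1 + 2/2 + 1/2 + 2/3 + 0/1 + 2/2 + 0/2 + 1/4 + 0/3 + 0/3 + 1/2 + 1/3 + 0/3 + 1/4 + 2/3 + 1/3 + 0/1 + 1/2 + 1/2 + 2/3 + 1/2 = 61/6; mean = 61/6 ÷ 23 = 61/138 = 0.442028… → 0.442.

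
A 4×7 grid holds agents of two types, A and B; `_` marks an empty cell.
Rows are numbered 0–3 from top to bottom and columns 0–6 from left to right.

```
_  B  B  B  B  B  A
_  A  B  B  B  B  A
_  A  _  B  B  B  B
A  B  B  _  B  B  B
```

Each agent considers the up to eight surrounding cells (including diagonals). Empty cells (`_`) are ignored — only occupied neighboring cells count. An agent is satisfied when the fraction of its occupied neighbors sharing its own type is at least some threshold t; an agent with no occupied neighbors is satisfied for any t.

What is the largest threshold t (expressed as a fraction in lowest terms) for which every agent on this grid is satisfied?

(0,1)B 2/3
(0,2)B 4/5
(0,3)B 5/5
(0,4)B 5/5
(0,5)B 3/5
(0,6)A 1/3
(1,1)A 1/4
(1,2)B 5/7
(1,3)B 7/7
(1,4)B 8/8
(1,5)B 6/8
(1,6)A 1/5
(2,1)A 2/5
(2,3)B 6/6
(2,4)B 7/7
(2,5)B 7/8
(2,6)B 4/5
(3,0)A 1/2
(3,1)B 1/3
(3,2)B 2/3
(3,4)B 4/4
(3,5)B 5/5
(3,6)B 3/3
The smallest same-type fraction is 1/5 at (1,6), which reduces to 1/5. Any threshold above that leaves this agent unsatisfied.

1/5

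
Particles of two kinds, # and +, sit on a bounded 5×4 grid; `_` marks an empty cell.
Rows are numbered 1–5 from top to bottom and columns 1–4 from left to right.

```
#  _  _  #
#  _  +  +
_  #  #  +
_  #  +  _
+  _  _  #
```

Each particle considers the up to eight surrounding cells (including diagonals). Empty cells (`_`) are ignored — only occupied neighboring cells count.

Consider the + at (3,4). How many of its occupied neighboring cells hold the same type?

3

Occupied neighbors of (3,4): (2,3)=+, (2,4)=+, (3,3)=#, (4,3)=+.
Same type (+): 3 of 4.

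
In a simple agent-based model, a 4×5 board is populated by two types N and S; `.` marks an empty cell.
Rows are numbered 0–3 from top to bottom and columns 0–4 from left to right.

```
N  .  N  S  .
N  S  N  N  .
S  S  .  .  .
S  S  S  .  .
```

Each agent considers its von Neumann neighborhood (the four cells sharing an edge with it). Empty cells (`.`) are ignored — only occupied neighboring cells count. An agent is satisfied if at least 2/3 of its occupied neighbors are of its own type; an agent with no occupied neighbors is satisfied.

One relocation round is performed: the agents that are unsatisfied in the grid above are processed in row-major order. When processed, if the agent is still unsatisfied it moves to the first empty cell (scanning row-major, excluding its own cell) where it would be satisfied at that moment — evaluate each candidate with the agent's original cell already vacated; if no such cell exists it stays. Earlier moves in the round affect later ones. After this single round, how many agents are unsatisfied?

Initially unsatisfied (in order): (0,2), (0,3), (1,0), (1,1), (1,3).
  (0,2) → (1,4).
  (0,3) → (2,2).
  (1,0) → (0,2).
  (1,1) → (3,3).
  (1,3): now satisfied by earlier moves; stays.
Resulting grid:
N . N . .
. . N N N
S S S . .
S S S S .
All satisfied now.

0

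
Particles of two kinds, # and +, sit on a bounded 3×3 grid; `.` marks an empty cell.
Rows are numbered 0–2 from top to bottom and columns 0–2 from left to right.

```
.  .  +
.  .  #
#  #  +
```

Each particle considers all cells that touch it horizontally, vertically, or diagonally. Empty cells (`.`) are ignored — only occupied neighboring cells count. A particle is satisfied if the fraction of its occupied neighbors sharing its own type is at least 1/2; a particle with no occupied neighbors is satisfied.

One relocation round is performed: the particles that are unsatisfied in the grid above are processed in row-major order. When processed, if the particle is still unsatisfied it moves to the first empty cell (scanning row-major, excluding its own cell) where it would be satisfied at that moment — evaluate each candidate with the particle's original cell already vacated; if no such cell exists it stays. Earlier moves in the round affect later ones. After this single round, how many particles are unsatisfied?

Initially unsatisfied (in order): (0,2), (1,2), (2,2).
  (0,2) → (0,0).
  (1,2): now satisfied by earlier moves; stays.
  (2,2) → (0,1).
Resulting grid:
+ + .
. . #
# # .
All satisfied now.

0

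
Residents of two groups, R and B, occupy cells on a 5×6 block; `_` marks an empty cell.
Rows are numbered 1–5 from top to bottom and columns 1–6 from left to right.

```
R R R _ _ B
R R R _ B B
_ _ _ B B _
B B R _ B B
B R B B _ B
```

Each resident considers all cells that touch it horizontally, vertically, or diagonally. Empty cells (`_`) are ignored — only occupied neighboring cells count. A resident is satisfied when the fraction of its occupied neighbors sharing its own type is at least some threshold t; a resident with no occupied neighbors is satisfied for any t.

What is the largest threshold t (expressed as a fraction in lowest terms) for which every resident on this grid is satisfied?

1/5

Row 1: (1,1)R 3/3 · (1,2)R 5/5 · (1,3)R 3/3 · (1,6)B 2/2
Row 2: (2,1)R 3/3 · (2,2)R 5/5 · (2,3)R 3/4 · (2,5)B 4/4 · (2,6)B 3/3
Row 3: (3,4)B 3/5 · (3,5)B 5/5
Row 4: (4,1)B 2/3 · (4,2)B 3/5 · (4,3)R 1/5 · (4,5)B 5/5 · (4,6)B 3/3
Row 5: (5,1)B 2/3 · (5,2)R 1/5 · (5,3)B 2/4 · (5,4)B 2/3 · (5,6)B 2/2
The smallest same-type fraction is 1/5 at (4,3), which reduces to 1/5. Any threshold above that leaves this resident unsatisfied.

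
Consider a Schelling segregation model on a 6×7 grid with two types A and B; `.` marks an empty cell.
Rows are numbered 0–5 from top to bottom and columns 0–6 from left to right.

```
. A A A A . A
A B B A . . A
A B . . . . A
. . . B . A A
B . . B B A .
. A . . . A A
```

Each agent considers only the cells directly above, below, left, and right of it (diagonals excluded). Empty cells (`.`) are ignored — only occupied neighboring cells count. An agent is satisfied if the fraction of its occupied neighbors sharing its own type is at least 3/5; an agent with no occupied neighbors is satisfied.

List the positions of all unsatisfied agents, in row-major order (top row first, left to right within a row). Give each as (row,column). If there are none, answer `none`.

(0,1), (1,0), (1,1), (1,2), (1,3), (2,0), (2,1), (4,4)

Row 0: (0,1)A 1/2 unhappy · (0,2)A 2/3 ok · (0,3)A 3/3 ok · (0,4)A 1/1 ok · (0,6)A 1/1 ok
Row 1: (1,0)A 1/2 unhappy · (1,1)B 2/4 unhappy · (1,2)B 1/3 unhappy · (1,3)A 1/2 unhappy · (1,6)A 2/2 ok
Row 2: (2,0)A 1/2 unhappy · (2,1)B 1/2 unhappy · (2,6)A 2/2 ok
Row 3: (3,3)B 1/1 ok · (3,5)A 2/2 ok · (3,6)A 2/2 ok
Row 4: (4,0)B 0/0 ok · (4,3)B 2/2 ok · (4,4)B 1/2 unhappy · (4,5)A 2/3 ok
Row 5: (5,1)A 0/0 ok · (5,5)A 2/2 ok · (5,6)A 1/1 ok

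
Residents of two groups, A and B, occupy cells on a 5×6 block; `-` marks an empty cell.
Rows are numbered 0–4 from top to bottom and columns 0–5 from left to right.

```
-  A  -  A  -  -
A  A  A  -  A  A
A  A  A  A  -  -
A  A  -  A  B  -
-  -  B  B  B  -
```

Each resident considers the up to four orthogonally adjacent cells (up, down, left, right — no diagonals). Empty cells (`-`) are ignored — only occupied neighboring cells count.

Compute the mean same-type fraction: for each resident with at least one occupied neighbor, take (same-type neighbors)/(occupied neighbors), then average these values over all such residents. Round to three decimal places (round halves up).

0.912

Row 0: (0,1)A 1/1 · (0,3)A — no occupied neighbors
Row 1: (1,0)A 2/2 · (1,1)A 4/4 · (1,2)A 2/2 · (1,4)A 1/1 · (1,5)A 1/1
Row 2: (2,0)A 3/3 · (2,1)A 4/4 · (2,2)A 3/3 · (2,3)A 2/2
Row 3: (3,0)A 2/2 · (3,1)A 2/2 · (3,3)A 1/3 · (3,4)B 1/2
Row 4: (4,2)B 1/1 · (4,3)B 2/3 · (4,4)B 2/2
Sum over 17 residents: 1/1 + 2/2 + 4/4 + 2/2 + 1/1 + 1/1 + 3/3 + 4/4 + 3/3 + 2/2 + 2/2 + 2/2 + 1/3 + 1/2 + 1/1 + 2/3 + 2/2 = 31/2; mean = 31/2 ÷ 17 = 31/34 = 0.911764… → 0.912.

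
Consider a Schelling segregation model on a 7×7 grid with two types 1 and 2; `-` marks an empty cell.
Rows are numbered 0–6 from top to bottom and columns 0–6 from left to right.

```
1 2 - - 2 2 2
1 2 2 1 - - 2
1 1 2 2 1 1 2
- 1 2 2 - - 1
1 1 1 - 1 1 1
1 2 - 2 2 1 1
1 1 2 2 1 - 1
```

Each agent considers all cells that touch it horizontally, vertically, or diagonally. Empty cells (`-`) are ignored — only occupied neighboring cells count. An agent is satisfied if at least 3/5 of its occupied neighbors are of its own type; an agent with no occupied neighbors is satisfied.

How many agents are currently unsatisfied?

Row 0: (0,0)1 1/3 unhappy · (0,1)2 2/4 unhappy · (0,4)2 1/2 unhappy · (0,5)2 3/3 ok · (0,6)2 2/2 ok
Row 1: (1,0)1 3/5 ok · (1,1)2 3/7 unhappy · (1,2)2 4/6 ok · (1,3)1 1/5 unhappy · (1,6)2 3/4 ok
Row 2: (2,0)1 3/4 ok · (2,1)1 3/7 unhappy · (2,2)2 5/8 ok · (2,3)2 4/6 ok · (2,4)1 2/4 unhappy · (2,5)1 2/4 unhappy · (2,6)2 1/3 unhappy
Row 3: (3,1)1 5/7 ok · (3,2)2 3/7 unhappy · (3,3)2 3/6 unhappy · (3,6)1 3/4 ok
Row 4: (4,0)1 3/4 ok · (4,1)1 4/6 ok · (4,2)1 2/6 unhappy · (4,4)1 2/5 unhappy · (4,5)1 5/6 ok · (4,6)1 4/4 ok
Row 5: (5,0)1 4/5 ok · (5,1)2 1/7 unhappy · (5,3)2 3/6 unhappy · (5,4)2 2/6 unhappy · (5,5)1 6/7 ok · (5,6)1 4/4 ok
Row 6: (6,0)1 2/3 ok · (6,1)1 2/4 unhappy · (6,2)2 3/4 ok · (6,3)2 3/4 ok · (6,4)1 1/4 unhappy · (6,6)1 2/2 ok
Unsatisfied: (0,0), (0,1), (0,4), (1,1), (1,3), (2,1), (2,4), (2,5), (2,6), (3,2), (3,3), (4,2), (4,4), (5,1), (5,3), (5,4), (6,1), (6,4) — 18 in total.

18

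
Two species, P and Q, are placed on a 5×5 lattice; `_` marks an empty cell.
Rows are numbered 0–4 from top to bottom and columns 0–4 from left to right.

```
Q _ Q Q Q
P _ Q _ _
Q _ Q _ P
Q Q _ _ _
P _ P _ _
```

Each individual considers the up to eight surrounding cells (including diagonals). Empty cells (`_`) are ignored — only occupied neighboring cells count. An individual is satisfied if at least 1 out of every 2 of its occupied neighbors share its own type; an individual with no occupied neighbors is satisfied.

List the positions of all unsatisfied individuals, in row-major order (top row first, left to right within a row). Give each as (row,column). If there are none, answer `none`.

Row 0: (0,0)Q 0/1 unhappy · (0,2)Q 2/2 ok · (0,3)Q 3/3 ok · (0,4)Q 1/1 ok
Row 1: (1,0)P 0/2 unhappy · (1,2)Q 3/3 ok
Row 2: (2,0)Q 2/3 ok · (2,2)Q 2/2 ok · (2,4)P 0/0 ok
Row 3: (3,0)Q 2/3 ok · (3,1)Q 3/5 ok
Row 4: (4,0)P 0/2 unhappy · (4,2)P 0/1 unhappy

(0,0), (1,0), (4,0), (4,2)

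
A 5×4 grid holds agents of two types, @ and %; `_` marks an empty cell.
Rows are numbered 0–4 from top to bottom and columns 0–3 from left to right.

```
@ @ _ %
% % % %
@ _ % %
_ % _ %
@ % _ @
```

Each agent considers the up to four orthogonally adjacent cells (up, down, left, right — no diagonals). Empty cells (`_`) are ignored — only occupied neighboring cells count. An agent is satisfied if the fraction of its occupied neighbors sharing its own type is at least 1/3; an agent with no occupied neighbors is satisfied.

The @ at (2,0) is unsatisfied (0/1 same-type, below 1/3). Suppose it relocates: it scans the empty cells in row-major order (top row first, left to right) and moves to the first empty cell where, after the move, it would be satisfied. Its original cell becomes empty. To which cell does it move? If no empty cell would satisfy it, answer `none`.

(0,2)

Vacating (2,0). Empty cells in order:
  (0,2): 1/3 same-type → satisfied — stop here.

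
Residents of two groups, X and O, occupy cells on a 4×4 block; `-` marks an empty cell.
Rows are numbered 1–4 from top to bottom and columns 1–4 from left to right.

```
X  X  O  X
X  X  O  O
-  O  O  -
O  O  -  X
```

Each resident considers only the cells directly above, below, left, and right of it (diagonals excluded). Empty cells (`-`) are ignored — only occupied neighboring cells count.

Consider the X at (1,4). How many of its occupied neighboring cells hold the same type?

Occupied neighbors of (1,4): (2,4)=O, (1,3)=O.
Same type (X): 0 of 2.

0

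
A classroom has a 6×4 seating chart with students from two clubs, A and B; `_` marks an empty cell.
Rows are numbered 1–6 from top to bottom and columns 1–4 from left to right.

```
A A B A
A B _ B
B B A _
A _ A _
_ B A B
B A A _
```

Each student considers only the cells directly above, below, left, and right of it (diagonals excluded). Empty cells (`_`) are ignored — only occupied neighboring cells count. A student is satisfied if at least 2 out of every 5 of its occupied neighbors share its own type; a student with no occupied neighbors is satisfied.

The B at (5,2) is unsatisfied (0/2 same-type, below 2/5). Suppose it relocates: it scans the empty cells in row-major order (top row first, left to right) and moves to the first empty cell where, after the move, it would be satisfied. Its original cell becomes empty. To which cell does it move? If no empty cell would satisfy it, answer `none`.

(2,3)

Vacating (5,2). Empty cells in order:
  (2,3): 3/4 same-type → satisfied — stop here.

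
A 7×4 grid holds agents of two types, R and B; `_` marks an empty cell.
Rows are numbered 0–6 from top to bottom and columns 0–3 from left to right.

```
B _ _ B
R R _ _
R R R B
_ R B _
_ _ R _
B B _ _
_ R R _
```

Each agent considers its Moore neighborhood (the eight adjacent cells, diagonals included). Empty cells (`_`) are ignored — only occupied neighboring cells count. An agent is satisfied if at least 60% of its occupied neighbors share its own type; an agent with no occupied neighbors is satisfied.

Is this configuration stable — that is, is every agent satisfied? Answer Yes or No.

No

Row 0: (0,0)B 0/2 unhappy · (0,3)B 0/0 ok
Row 1: (1,0)R 3/4 ok · (1,1)R 4/5 ok
Row 2: (2,0)R 4/4 ok · (2,1)R 5/6 ok · (2,2)R 3/5 ok · (2,3)B 1/2 unhappy
Row 3: (3,1)R 4/5 ok · (3,2)B 1/5 unhappy
Row 4: (4,2)R 1/3 unhappy
Row 5: (5,0)B 1/2 unhappy · (5,1)B 1/4 unhappy
Row 6: (6,1)R 1/3 unhappy · (6,2)R 1/2 unhappy
For instance (0,0) has only 0/2 same-type neighbors, below 3/5.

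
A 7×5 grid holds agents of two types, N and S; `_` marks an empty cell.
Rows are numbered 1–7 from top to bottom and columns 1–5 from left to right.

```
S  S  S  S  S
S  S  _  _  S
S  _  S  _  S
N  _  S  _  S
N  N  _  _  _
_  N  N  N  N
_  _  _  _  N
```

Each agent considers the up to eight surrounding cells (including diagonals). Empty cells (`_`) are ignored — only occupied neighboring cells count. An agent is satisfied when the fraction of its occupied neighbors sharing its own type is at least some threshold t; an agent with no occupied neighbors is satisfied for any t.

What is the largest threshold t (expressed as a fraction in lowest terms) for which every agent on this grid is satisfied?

(1,1)S 3/3
(1,2)S 4/4
(1,3)S 3/3
(1,4)S 3/3
(1,5)S 2/2
(2,1)S 4/4
(2,2)S 6/6
(2,5)S 3/3
(3,1)S 2/3
(3,3)S 2/2
(3,5)S 2/2
(4,1)N 2/3
(4,3)S 1/2
(4,5)S 1/1
(5,1)N 3/3
(5,2)N 4/5
(6,2)N 3/3
(6,3)N 3/3
(6,4)N 3/3
(6,5)N 2/2
(7,5)N 2/2
The smallest same-type fraction is 1/2 at (4,3), which reduces to 1/2. Any threshold above that leaves this agent unsatisfied.

1/2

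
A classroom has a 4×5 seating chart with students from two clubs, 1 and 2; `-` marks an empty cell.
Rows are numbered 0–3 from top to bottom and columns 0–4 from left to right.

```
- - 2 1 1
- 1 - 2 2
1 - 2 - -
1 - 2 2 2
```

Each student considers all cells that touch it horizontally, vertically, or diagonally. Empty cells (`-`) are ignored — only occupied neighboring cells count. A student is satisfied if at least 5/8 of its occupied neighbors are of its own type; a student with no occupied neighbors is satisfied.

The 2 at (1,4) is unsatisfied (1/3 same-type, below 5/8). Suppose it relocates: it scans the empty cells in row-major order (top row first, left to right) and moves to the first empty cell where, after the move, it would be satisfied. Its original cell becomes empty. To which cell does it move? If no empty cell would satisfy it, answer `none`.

(2,3)

Vacating (1,4). Empty cells in order:
  (0,0): 0/1 same-type → still unsatisfied.
  (0,1): 1/2 same-type → still unsatisfied.
  (1,0): 0/2 same-type → still unsatisfied.
  (1,2): 3/5 same-type → still unsatisfied.
  (2,1): 2/5 same-type → still unsatisfied.
  (2,3): 5/5 same-type → satisfied — stop here.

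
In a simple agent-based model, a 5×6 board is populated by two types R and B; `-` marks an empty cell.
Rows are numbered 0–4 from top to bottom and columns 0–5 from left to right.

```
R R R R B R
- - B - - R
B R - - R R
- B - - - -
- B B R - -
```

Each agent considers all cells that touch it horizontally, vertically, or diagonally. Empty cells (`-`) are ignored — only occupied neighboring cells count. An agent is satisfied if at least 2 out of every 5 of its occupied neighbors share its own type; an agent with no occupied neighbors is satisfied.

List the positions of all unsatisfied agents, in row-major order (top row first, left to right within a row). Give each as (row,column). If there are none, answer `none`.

Row 0: (0,0)R 1/1 ✓ · (0,1)R 2/3 ✓ · (0,2)R 2/3 ✓ · (0,3)R 1/3 ✗ · (0,4)B 0/3 ✗ · (0,5)R 1/2 ✓
Row 1: (1,2)B 0/4 ✗ · (1,5)R 3/4 ✓
Row 2: (2,0)B 1/2 ✓ · (2,1)R 0/3 ✗ · (2,4)R 2/2 ✓ · (2,5)R 2/2 ✓
Row 3: (3,1)B 3/4 ✓
Row 4: (4,1)B 2/2 ✓ · (4,2)B 2/3 ✓ · (4,3)R 0/1 ✗

(0,3), (0,4), (1,2), (2,1), (4,3)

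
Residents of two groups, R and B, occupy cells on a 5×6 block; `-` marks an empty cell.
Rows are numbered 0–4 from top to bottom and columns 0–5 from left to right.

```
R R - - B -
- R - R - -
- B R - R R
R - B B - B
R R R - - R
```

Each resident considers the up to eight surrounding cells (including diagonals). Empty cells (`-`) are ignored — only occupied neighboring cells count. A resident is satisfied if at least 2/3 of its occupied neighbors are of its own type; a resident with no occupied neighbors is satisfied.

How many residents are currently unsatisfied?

10

(0,0)R 2/2 satisfied
(0,1)R 2/2 satisfied
(0,4)B 0/1 not
(1,1)R 3/4 satisfied
(1,3)R 2/3 satisfied
(2,1)B 1/4 not
(2,2)R 2/5 not
(2,4)R 2/4 not
(2,5)R 1/2 not
(3,0)R 2/3 satisfied
(3,2)B 2/5 not
(3,3)B 1/4 not
(3,5)B 0/3 not
(4,0)R 2/2 satisfied
(4,1)R 3/4 satisfied
(4,2)R 1/3 not
(4,5)R 0/1 not
Unsatisfied: (0,4), (2,1), (2,2), (2,4), (2,5), (3,2), (3,3), (3,5), (4,2), (4,5) — 10 in total.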